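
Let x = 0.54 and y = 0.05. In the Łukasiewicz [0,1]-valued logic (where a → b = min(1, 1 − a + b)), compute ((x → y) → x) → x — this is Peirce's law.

x → y = min(1, 1 − 0.54 + 0.05) = min(1, 0.51) = 0.51
(x → y) → x = min(1, 1 − 0.51 + 0.54) = min(1, 1.03) = 1.00
((x → y) → x) → x = min(1, 1 − 1.00 + 0.54) = min(1, 0.54) = 0.54
(The value 0.54 < 1 shows this instance is not satisfied; not a Ł∞-tautology in general.)

0.54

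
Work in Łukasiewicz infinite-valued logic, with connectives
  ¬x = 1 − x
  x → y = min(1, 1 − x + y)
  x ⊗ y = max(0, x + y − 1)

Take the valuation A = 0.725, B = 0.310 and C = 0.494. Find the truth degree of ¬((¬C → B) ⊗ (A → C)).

¬C = 1 − 0.494 = 0.506
¬C → B = min(1, 1 − 0.506 + 0.310) = min(1, 0.804) = 0.804
A → C = min(1, 1 − 0.725 + 0.494) = min(1, 0.769) = 0.769
(¬C → B) ⊗ (A → C) = max(0, 0.804 + 0.769 − 1) = max(0, 0.573) = 0.573
¬((¬C → B) ⊗ (A → C)) = 1 − 0.573 = 0.427

0.427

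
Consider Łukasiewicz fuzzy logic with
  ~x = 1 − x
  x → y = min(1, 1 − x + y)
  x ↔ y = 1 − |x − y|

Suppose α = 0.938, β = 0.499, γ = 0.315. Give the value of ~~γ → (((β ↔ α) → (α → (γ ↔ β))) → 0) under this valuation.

~γ = 1 − 0.315 = 0.685
~~γ = 1 − 0.685 = 0.315
β ↔ α = 1 − |0.499 − 0.938| = 1 − 0.439 = 0.561
γ ↔ β = 1 − |0.315 − 0.499| = 1 − 0.184 = 0.816
α → (γ ↔ β) = min(1, 1 − 0.938 + 0.816) = min(1, 0.878) = 0.878
(β ↔ α) → (α → (γ ↔ β)) = min(1, 1 − 0.561 + 0.878) = min(1, 1.317) = 1.000
((β ↔ α) → (α → (γ ↔ β))) → 0 = min(1, 1 − 1.000 + 0.000) = min(1, 0.000) = 0.000
~~γ → (((β ↔ α) → (α → (γ ↔ β))) → 0) = min(1, 1 − 0.315 + 0.000) = min(1, 0.685) = 0.685

0.685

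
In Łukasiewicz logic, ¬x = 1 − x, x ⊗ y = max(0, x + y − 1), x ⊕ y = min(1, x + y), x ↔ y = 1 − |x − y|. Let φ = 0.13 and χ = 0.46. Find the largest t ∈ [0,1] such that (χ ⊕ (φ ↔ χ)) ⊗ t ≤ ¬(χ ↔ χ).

0.00

φ ↔ χ = 1 − |0.13 − 0.46| = 1 − 0.33 = 0.67
χ ⊕ (φ ↔ χ) = min(1, 0.46 + 0.67) = min(1, 1.13) = 1.00
So the left factor is χ ⊕ (φ ↔ χ) = 1.00.
χ ↔ χ = 1 − |0.46 − 0.46| = 1 − 0.00 = 1.00
¬(χ ↔ χ) = 1 − 1.00 = 0.00
So the right-hand bound is ¬(χ ↔ χ) = 0.00.
The residuum of the Łukasiewicz t-norm gives the supremum: min(1, 1 − 1.00 + 0.00).
1 − 1.00 + 0.00 = 0.00, so t = min(1, 0.00) = 0.00.
Check: 1.00 ⊗ 0.00 = max(0, 0.00) = 0.00 ≤ 0.00.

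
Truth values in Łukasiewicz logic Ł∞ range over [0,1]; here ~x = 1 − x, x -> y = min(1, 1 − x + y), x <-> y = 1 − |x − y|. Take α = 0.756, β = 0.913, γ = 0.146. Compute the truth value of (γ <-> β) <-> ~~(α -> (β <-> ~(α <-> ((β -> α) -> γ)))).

γ <-> β = 1 − |0.146 − 0.913| = 1 − 0.767 = 0.233
β -> α = min(1, 1 − 0.913 + 0.756) = min(1, 0.843) = 0.843
(β -> α) -> γ = min(1, 1 − 0.843 + 0.146) = min(1, 0.303) = 0.303
α <-> ((β -> α) -> γ) = 1 − |0.756 − 0.303| = 1 − 0.453 = 0.547
~(α <-> ((β -> α) -> γ)) = 1 − 0.547 = 0.453
β <-> ~(α <-> ((β -> α) -> γ)) = 1 − |0.913 − 0.453| = 1 − 0.460 = 0.540
α -> (β <-> ~(α <-> ((β -> α) -> γ))) = min(1, 1 − 0.756 + 0.540) = min(1, 0.784) = 0.784
~(α -> (β <-> ~(α <-> ((β -> α) -> γ)))) = 1 − 0.784 = 0.216
~~(α -> (β <-> ~(α <-> ((β -> α) -> γ)))) = 1 − 0.216 = 0.784
(γ <-> β) <-> ~~(α -> (β <-> ~(α <-> ((β -> α) -> γ)))) = 1 − |0.233 − 0.784| = 1 − 0.551 = 0.449

0.449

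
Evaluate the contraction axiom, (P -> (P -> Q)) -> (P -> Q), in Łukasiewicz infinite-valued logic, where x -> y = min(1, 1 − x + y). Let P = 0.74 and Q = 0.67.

0.93

P -> Q = min(1, 1 − 0.74 + 0.67) = min(1, 0.93) = 0.93
P -> (P -> Q) = min(1, 1 − 0.74 + 0.93) = min(1, 1.19) = 1.00
(P -> (P -> Q)) -> (P -> Q) = min(1, 1 − 1.00 + 0.93) = min(1, 0.93) = 0.93
(The value 0.93 < 1 shows this instance is not satisfied; fails in Ł∞ (the t-norm is not idempotent).)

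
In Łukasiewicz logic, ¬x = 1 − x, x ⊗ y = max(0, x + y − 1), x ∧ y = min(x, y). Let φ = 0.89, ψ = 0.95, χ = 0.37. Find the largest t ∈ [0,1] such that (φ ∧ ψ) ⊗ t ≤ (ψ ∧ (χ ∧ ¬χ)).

φ ∧ ψ = min(0.89, 0.95) = 0.89
So the left factor is φ ∧ ψ = 0.89.
¬χ = 1 − 0.37 = 0.63
χ ∧ ¬χ = min(0.37, 0.63) = 0.37
ψ ∧ (χ ∧ ¬χ) = min(0.95, 0.37) = 0.37
So the right-hand bound is ψ ∧ (χ ∧ ¬χ) = 0.37.
The residuum of the Łukasiewicz t-norm gives the supremum: min(1, 1 − 0.89 + 0.37).
1 − 0.89 + 0.37 = 0.48, so t = min(1, 0.48) = 0.48.
Check: 0.89 ⊗ 0.48 = max(0, 0.37) = 0.37 ≤ 0.37.

0.48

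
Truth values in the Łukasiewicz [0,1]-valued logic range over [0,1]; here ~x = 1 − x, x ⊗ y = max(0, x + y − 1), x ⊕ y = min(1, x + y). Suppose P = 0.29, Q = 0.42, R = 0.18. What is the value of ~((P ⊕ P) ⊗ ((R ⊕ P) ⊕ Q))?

0.53

P ⊕ P = min(1, 0.29 + 0.29) = min(1, 0.58) = 0.58
R ⊕ P = min(1, 0.18 + 0.29) = min(1, 0.47) = 0.47
(R ⊕ P) ⊕ Q = min(1, 0.47 + 0.42) = min(1, 0.89) = 0.89
(P ⊕ P) ⊗ ((R ⊕ P) ⊕ Q) = max(0, 0.58 + 0.89 − 1) = max(0, 0.47) = 0.47
~((P ⊕ P) ⊗ ((R ⊕ P) ⊕ Q)) = 1 − 0.47 = 0.53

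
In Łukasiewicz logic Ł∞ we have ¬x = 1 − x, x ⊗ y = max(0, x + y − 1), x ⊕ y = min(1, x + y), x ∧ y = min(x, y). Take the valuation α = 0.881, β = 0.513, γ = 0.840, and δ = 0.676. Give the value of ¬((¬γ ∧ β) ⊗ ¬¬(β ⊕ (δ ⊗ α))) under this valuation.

0.840

¬γ = 1 − 0.840 = 0.160
¬γ ∧ β = min(0.160, 0.513) = 0.160
δ ⊗ α = max(0, 0.676 + 0.881 − 1) = max(0, 0.557) = 0.557
β ⊕ (δ ⊗ α) = min(1, 0.513 + 0.557) = min(1, 1.070) = 1.000
¬(β ⊕ (δ ⊗ α)) = 1 − 1.000 = 0.000
¬¬(β ⊕ (δ ⊗ α)) = 1 − 0.000 = 1.000
(¬γ ∧ β) ⊗ ¬¬(β ⊕ (δ ⊗ α)) = max(0, 0.160 + 1.000 − 1) = max(0, 0.160) = 0.160
¬((¬γ ∧ β) ⊗ ¬¬(β ⊕ (δ ⊗ α))) = 1 − 0.160 = 0.840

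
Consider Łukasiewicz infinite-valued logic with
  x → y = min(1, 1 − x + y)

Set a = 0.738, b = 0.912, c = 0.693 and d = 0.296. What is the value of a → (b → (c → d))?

c → d = min(1, 1 − 0.693 + 0.296) = min(1, 0.603) = 0.603
b → (c → d) = min(1, 1 − 0.912 + 0.603) = min(1, 0.691) = 0.691
a → (b → (c → d)) = min(1, 1 − 0.738 + 0.691) = min(1, 0.953) = 0.953

0.953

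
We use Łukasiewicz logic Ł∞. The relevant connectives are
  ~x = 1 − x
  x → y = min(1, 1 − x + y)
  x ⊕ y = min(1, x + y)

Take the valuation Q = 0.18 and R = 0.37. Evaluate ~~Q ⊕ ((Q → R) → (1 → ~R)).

0.81

~Q = 1 − 0.18 = 0.82
~~Q = 1 − 0.82 = 0.18
Q → R = min(1, 1 − 0.18 + 0.37) = min(1, 1.19) = 1.00
~R = 1 − 0.37 = 0.63
1 → ~R = min(1, 1 − 1.00 + 0.63) = min(1, 0.63) = 0.63
(Q → R) → (1 → ~R) = min(1, 1 − 1.00 + 0.63) = min(1, 0.63) = 0.63
~~Q ⊕ ((Q → R) → (1 → ~R)) = min(1, 0.18 + 0.63) = min(1, 0.81) = 0.81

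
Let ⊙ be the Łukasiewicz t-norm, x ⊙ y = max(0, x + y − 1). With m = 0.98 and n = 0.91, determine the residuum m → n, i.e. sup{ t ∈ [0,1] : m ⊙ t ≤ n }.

0.93

The residuum of the Łukasiewicz t-norm gives the supremum: min(1, 1 − 0.98 + 0.91).
1 − 0.98 + 0.91 = 0.93, so t = min(1, 0.93) = 0.93.
Check: 0.98 ⊙ 0.93 = max(0, 0.91) = 0.91 ≤ 0.91.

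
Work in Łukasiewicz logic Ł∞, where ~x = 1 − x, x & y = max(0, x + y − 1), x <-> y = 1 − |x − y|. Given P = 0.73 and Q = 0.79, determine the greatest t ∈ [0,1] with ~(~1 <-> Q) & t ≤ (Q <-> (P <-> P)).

1.00

~1 = 1 − 1.00 = 0.00
~1 <-> Q = 1 − |0.00 − 0.79| = 1 − 0.79 = 0.21
~(~1 <-> Q) = 1 − 0.21 = 0.79
So the left factor is ~(~1 <-> Q) = 0.79.
P <-> P = 1 − |0.73 − 0.73| = 1 − 0.00 = 1.00
Q <-> (P <-> P) = 1 − |0.79 − 1.00| = 1 − 0.21 = 0.79
So the right-hand bound is Q <-> (P <-> P) = 0.79.
The residuum of the Łukasiewicz t-norm gives the supremum: min(1, 1 − 0.79 + 0.79).
1 − 0.79 + 0.79 = 1.00, so t = min(1, 1.00) = 1.00.
Check: 0.79 & 1.00 = max(0, 0.79) = 0.79 ≤ 0.79.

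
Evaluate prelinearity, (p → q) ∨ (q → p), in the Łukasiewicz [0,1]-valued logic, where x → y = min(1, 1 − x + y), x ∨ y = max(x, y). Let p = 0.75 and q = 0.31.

p → q = min(1, 1 − 0.75 + 0.31) = min(1, 0.56) = 0.56
q → p = min(1, 1 − 0.31 + 0.75) = min(1, 1.44) = 1.00
(p → q) ∨ (q → p) = max(0.56, 1.00) = 1.00
(As expected: a Ł∞-tautology — holds in every MV-chain.)

1.00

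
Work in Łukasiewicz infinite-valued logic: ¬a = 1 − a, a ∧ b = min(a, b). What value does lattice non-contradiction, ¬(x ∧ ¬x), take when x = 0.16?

¬x = 1 − 0.16 = 0.84
x ∧ ¬x = min(0.16, 0.84) = 0.16
¬(x ∧ ¬x) = 1 − 0.16 = 0.84
(The value 0.84 < 1 shows this instance is not satisfied; not a Ł∞-tautology — its value is 1 − min(a, 1−a).)

0.84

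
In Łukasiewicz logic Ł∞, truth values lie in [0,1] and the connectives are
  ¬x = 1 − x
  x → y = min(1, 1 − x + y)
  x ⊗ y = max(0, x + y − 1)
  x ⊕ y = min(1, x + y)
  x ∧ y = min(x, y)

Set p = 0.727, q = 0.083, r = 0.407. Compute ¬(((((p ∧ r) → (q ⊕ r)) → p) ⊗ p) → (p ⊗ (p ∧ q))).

p ∧ r = min(0.727, 0.407) = 0.407
q ⊕ r = min(1, 0.083 + 0.407) = min(1, 0.490) = 0.490
(p ∧ r) → (q ⊕ r) = min(1, 1 − 0.407 + 0.490) = min(1, 1.083) = 1.000
((p ∧ r) → (q ⊕ r)) → p = min(1, 1 − 1.000 + 0.727) = min(1, 0.727) = 0.727
(((p ∧ r) → (q ⊕ r)) → p) ⊗ p = max(0, 0.727 + 0.727 − 1) = max(0, 0.454) = 0.454
p ∧ q = min(0.727, 0.083) = 0.083
p ⊗ (p ∧ q) = max(0, 0.727 + 0.083 − 1) = max(0, -0.190) = 0.000
((((p ∧ r) → (q ⊕ r)) → p) ⊗ p) → (p ⊗ (p ∧ q)) = min(1, 1 − 0.454 + 0.000) = min(1, 0.546) = 0.546
¬(((((p ∧ r) → (q ⊕ r)) → p) ⊗ p) → (p ⊗ (p ∧ q))) = 1 − 0.546 = 0.454

0.454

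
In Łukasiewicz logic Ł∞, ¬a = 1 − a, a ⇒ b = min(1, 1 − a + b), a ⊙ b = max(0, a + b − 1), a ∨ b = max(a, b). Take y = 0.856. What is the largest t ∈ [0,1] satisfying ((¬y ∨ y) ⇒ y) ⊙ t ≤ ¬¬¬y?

¬y = 1 − 0.856 = 0.144
¬y ∨ y = max(0.144, 0.856) = 0.856
(¬y ∨ y) ⇒ y = min(1, 1 − 0.856 + 0.856) = min(1, 1.000) = 1.000
So the left factor is (¬y ∨ y) ⇒ y = 1.000.
¬¬y = 1 − 0.144 = 0.856
¬¬¬y = 1 − 0.856 = 0.144
So the right-hand bound is ¬¬¬y = 0.144.
The residuum of the Łukasiewicz t-norm gives the supremum: min(1, 1 − 1.000 + 0.144).
1 − 1.000 + 0.144 = 0.144, so t = min(1, 0.144) = 0.144.
Check: 1.000 ⊙ 0.144 = max(0, 0.144) = 0.144 ≤ 0.144.

0.144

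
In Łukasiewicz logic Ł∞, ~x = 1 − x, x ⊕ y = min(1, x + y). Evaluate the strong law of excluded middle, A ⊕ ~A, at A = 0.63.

1.00

~A = 1 − 0.63 = 0.37
A ⊕ ~A = min(1, 0.63 + 0.37) = min(1, 1.00) = 1.00
(As expected: always 1 in Ł∞ since a ⊕ (1−a) = 1.)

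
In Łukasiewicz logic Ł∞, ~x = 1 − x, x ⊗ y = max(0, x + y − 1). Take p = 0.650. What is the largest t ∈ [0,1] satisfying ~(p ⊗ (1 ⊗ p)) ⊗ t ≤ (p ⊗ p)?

0.600

1 ⊗ p = max(0, 1.000 + 0.650 − 1) = max(0, 0.650) = 0.650
p ⊗ (1 ⊗ p) = max(0, 0.650 + 0.650 − 1) = max(0, 0.300) = 0.300
~(p ⊗ (1 ⊗ p)) = 1 − 0.300 = 0.700
So the left factor is ~(p ⊗ (1 ⊗ p)) = 0.700.
p ⊗ p = max(0, 0.650 + 0.650 − 1) = max(0, 0.300) = 0.300
So the right-hand bound is p ⊗ p = 0.300.
The residuum of the Łukasiewicz t-norm gives the supremum: min(1, 1 − 0.700 + 0.300).
1 − 0.700 + 0.300 = 0.600, so t = min(1, 0.600) = 0.600.
Check: 0.700 ⊗ 0.600 = max(0, 0.300) = 0.300 ≤ 0.300.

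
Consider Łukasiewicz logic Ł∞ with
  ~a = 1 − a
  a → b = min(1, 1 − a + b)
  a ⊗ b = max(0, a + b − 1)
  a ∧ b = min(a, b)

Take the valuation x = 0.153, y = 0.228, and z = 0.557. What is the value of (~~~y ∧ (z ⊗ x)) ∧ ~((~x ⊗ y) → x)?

0.000

~y = 1 − 0.228 = 0.772
~~y = 1 − 0.772 = 0.228
~~~y = 1 − 0.228 = 0.772
z ⊗ x = max(0, 0.557 + 0.153 − 1) = max(0, -0.290) = 0.000
~~~y ∧ (z ⊗ x) = min(0.772, 0.000) = 0.000
~x = 1 − 0.153 = 0.847
~x ⊗ y = max(0, 0.847 + 0.228 − 1) = max(0, 0.075) = 0.075
(~x ⊗ y) → x = min(1, 1 − 0.075 + 0.153) = min(1, 1.078) = 1.000
~((~x ⊗ y) → x) = 1 − 1.000 = 0.000
(~~~y ∧ (z ⊗ x)) ∧ ~((~x ⊗ y) → x) = min(0.000, 0.000) = 0.000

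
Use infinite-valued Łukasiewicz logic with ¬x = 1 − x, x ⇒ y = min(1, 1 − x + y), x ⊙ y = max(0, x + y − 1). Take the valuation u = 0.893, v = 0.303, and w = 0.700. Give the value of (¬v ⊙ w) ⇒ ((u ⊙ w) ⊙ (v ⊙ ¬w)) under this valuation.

0.603

¬v = 1 − 0.303 = 0.697
¬v ⊙ w = max(0, 0.697 + 0.700 − 1) = max(0, 0.397) = 0.397
u ⊙ w = max(0, 0.893 + 0.700 − 1) = max(0, 0.593) = 0.593
¬w = 1 − 0.700 = 0.300
v ⊙ ¬w = max(0, 0.303 + 0.300 − 1) = max(0, -0.397) = 0.000
(u ⊙ w) ⊙ (v ⊙ ¬w) = max(0, 0.593 + 0.000 − 1) = max(0, -0.407) = 0.000
(¬v ⊙ w) ⇒ ((u ⊙ w) ⊙ (v ⊙ ¬w)) = min(1, 1 − 0.397 + 0.000) = min(1, 0.603) = 0.603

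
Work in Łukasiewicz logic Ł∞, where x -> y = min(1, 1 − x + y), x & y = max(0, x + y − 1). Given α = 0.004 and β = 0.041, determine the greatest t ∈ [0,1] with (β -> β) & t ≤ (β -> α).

0.963

β -> β = min(1, 1 − 0.041 + 0.041) = min(1, 1.000) = 1.000
So the left factor is β -> β = 1.000.
β -> α = min(1, 1 − 0.041 + 0.004) = min(1, 0.963) = 0.963
So the right-hand bound is β -> α = 0.963.
The residuum of the Łukasiewicz t-norm gives the supremum: min(1, 1 − 1.000 + 0.963).
1 − 1.000 + 0.963 = 0.963, so t = min(1, 0.963) = 0.963.
Check: 1.000 & 0.963 = max(0, 0.963) = 0.963 ≤ 0.963.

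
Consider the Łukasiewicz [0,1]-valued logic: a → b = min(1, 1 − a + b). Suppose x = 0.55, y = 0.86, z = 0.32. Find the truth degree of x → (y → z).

0.91

y → z = min(1, 1 − 0.86 + 0.32) = min(1, 0.46) = 0.46
x → (y → z) = min(1, 1 − 0.55 + 0.46) = min(1, 0.91) = 0.91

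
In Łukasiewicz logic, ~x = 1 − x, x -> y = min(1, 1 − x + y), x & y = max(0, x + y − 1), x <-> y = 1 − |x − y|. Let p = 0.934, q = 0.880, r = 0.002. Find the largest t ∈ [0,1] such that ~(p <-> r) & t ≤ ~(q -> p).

0.068

p <-> r = 1 − |0.934 − 0.002| = 1 − 0.932 = 0.068
~(p <-> r) = 1 − 0.068 = 0.932
So the left factor is ~(p <-> r) = 0.932.
q -> p = min(1, 1 − 0.880 + 0.934) = min(1, 1.054) = 1.000
~(q -> p) = 1 − 1.000 = 0.000
So the right-hand bound is ~(q -> p) = 0.000.
The residuum of the Łukasiewicz t-norm gives the supremum: min(1, 1 − 0.932 + 0.000).
1 − 0.932 + 0.000 = 0.068, so t = min(1, 0.068) = 0.068.
Check: 0.932 & 0.068 = max(0, 0.000) = 0.000 ≤ 0.000.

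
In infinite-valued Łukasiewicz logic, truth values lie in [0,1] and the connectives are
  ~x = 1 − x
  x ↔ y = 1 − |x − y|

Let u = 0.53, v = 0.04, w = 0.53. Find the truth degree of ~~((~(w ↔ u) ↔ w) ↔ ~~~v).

w ↔ u = 1 − |0.53 − 0.53| = 1 − 0.00 = 1.00
~(w ↔ u) = 1 − 1.00 = 0.00
~(w ↔ u) ↔ w = 1 − |0.00 − 0.53| = 1 − 0.53 = 0.47
~v = 1 − 0.04 = 0.96
~~v = 1 − 0.96 = 0.04
~~~v = 1 − 0.04 = 0.96
(~(w ↔ u) ↔ w) ↔ ~~~v = 1 − |0.47 − 0.96| = 1 − 0.49 = 0.51
~((~(w ↔ u) ↔ w) ↔ ~~~v) = 1 − 0.51 = 0.49
~~((~(w ↔ u) ↔ w) ↔ ~~~v) = 1 − 0.49 = 0.51

0.51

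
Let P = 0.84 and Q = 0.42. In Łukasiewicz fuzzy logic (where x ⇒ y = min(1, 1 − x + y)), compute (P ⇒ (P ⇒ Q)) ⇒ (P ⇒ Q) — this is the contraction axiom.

0.84

P ⇒ Q = min(1, 1 − 0.84 + 0.42) = min(1, 0.58) = 0.58
P ⇒ (P ⇒ Q) = min(1, 1 − 0.84 + 0.58) = min(1, 0.74) = 0.74
(P ⇒ (P ⇒ Q)) ⇒ (P ⇒ Q) = min(1, 1 − 0.74 + 0.58) = min(1, 0.84) = 0.84
(The value 0.84 < 1 shows this instance is not satisfied; fails in Ł∞ (the t-norm is not idempotent).)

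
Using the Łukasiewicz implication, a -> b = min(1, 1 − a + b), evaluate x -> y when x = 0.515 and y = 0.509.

0.994

x -> y = min(1, 1 − 0.515 + 0.509) = min(1, 0.994) = 0.994
For comparison, the Gödel implication (1 if a ≤ b else b) would give 0.509.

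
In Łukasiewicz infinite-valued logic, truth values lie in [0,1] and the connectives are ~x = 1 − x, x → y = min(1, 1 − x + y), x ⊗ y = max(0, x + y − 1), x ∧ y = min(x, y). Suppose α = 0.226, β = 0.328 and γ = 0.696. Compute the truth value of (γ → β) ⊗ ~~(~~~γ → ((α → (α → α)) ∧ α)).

γ → β = min(1, 1 − 0.696 + 0.328) = min(1, 0.632) = 0.632
~γ = 1 − 0.696 = 0.304
~~γ = 1 − 0.304 = 0.696
~~~γ = 1 − 0.696 = 0.304
α → α = min(1, 1 − 0.226 + 0.226) = min(1, 1.000) = 1.000
α → (α → α) = min(1, 1 − 0.226 + 1.000) = min(1, 1.774) = 1.000
(α → (α → α)) ∧ α = min(1.000, 0.226) = 0.226
~~~γ → ((α → (α → α)) ∧ α) = min(1, 1 − 0.304 + 0.226) = min(1, 0.922) = 0.922
~(~~~γ → ((α → (α → α)) ∧ α)) = 1 − 0.922 = 0.078
~~(~~~γ → ((α → (α → α)) ∧ α)) = 1 − 0.078 = 0.922
(γ → β) ⊗ ~~(~~~γ → ((α → (α → α)) ∧ α)) = max(0, 0.632 + 0.922 − 1) = max(0, 0.554) = 0.554

0.554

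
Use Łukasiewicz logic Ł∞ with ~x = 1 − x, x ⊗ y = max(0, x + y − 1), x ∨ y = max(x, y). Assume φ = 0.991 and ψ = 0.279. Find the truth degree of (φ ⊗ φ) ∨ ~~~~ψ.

φ ⊗ φ = max(0, 0.991 + 0.991 − 1) = max(0, 0.982) = 0.982
~ψ = 1 − 0.279 = 0.721
~~ψ = 1 − 0.721 = 0.279
~~~ψ = 1 − 0.279 = 0.721
~~~~ψ = 1 − 0.721 = 0.279
(φ ⊗ φ) ∨ ~~~~ψ = max(0.982, 0.279) = 0.982

0.982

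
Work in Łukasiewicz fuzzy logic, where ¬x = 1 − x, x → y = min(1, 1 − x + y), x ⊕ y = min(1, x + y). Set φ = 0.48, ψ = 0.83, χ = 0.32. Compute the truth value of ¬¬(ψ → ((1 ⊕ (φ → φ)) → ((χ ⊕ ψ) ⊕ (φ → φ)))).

φ → φ = min(1, 1 − 0.48 + 0.48) = min(1, 1.00) = 1.00
1 ⊕ (φ → φ) = min(1, 1.00 + 1.00) = min(1, 2.00) = 1.00
χ ⊕ ψ = min(1, 0.32 + 0.83) = min(1, 1.15) = 1.00
(χ ⊕ ψ) ⊕ (φ → φ) = min(1, 1.00 + 1.00) = min(1, 2.00) = 1.00
(1 ⊕ (φ → φ)) → ((χ ⊕ ψ) ⊕ (φ → φ)) = min(1, 1 − 1.00 + 1.00) = min(1, 1.00) = 1.00
ψ → ((1 ⊕ (φ → φ)) → ((χ ⊕ ψ) ⊕ (φ → φ))) = min(1, 1 − 0.83 + 1.00) = min(1, 1.17) = 1.00
¬(ψ → ((1 ⊕ (φ → φ)) → ((χ ⊕ ψ) ⊕ (φ → φ)))) = 1 − 1.00 = 0.00
¬¬(ψ → ((1 ⊕ (φ → φ)) → ((χ ⊕ ψ) ⊕ (φ → φ)))) = 1 − 0.00 = 1.00

1.00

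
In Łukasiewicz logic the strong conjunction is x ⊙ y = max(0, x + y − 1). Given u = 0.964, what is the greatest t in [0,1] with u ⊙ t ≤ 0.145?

0.181

The residuum of the Łukasiewicz t-norm gives the supremum: min(1, 1 − 0.964 + 0.145).
1 − 0.964 + 0.145 = 0.181, so t = min(1, 0.181) = 0.181.
Check: 0.964 ⊙ 0.181 = max(0, 0.145) = 0.145 ≤ 0.145.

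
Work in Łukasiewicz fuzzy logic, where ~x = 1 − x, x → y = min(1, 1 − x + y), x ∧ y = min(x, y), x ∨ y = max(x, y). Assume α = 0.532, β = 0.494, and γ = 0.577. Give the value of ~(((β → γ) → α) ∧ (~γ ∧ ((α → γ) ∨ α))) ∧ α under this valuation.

0.532

β → γ = min(1, 1 − 0.494 + 0.577) = min(1, 1.083) = 1.000
(β → γ) → α = min(1, 1 − 1.000 + 0.532) = min(1, 0.532) = 0.532
~γ = 1 − 0.577 = 0.423
α → γ = min(1, 1 − 0.532 + 0.577) = min(1, 1.045) = 1.000
(α → γ) ∨ α = max(1.000, 0.532) = 1.000
~γ ∧ ((α → γ) ∨ α) = min(0.423, 1.000) = 0.423
((β → γ) → α) ∧ (~γ ∧ ((α → γ) ∨ α)) = min(0.532, 0.423) = 0.423
~(((β → γ) → α) ∧ (~γ ∧ ((α → γ) ∨ α))) = 1 − 0.423 = 0.577
~(((β → γ) → α) ∧ (~γ ∧ ((α → γ) ∨ α))) ∧ α = min(0.577, 0.532) = 0.532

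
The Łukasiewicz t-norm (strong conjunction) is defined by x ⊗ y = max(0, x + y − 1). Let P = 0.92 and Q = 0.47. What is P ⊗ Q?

0.39

P ⊗ Q = max(0, 0.92 + 0.47 − 1) = max(0, 0.39) = 0.39
For comparison, the Gödel (minimum) t-norm min(x, y) would give 0.47.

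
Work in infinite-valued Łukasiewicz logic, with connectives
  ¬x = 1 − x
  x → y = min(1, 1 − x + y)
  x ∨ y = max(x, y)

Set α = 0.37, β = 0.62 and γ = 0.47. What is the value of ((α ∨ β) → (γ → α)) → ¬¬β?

α ∨ β = max(0.37, 0.62) = 0.62
γ → α = min(1, 1 − 0.47 + 0.37) = min(1, 0.90) = 0.90
(α ∨ β) → (γ → α) = min(1, 1 − 0.62 + 0.90) = min(1, 1.28) = 1.00
¬β = 1 − 0.62 = 0.38
¬¬β = 1 − 0.38 = 0.62
((α ∨ β) → (γ → α)) → ¬¬β = min(1, 1 − 1.00 + 0.62) = min(1, 0.62) = 0.62

0.62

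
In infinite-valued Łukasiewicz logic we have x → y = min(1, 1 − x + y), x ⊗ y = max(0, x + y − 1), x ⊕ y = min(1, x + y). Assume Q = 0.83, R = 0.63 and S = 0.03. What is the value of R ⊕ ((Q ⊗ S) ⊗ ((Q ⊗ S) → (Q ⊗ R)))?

0.63

Q ⊗ S = max(0, 0.83 + 0.03 − 1) = max(0, -0.14) = 0.00
Q ⊗ R = max(0, 0.83 + 0.63 − 1) = max(0, 0.46) = 0.46
(Q ⊗ S) → (Q ⊗ R) = min(1, 1 − 0.00 + 0.46) = min(1, 1.46) = 1.00
(Q ⊗ S) ⊗ ((Q ⊗ S) → (Q ⊗ R)) = max(0, 0.00 + 1.00 − 1) = max(0, 0.00) = 0.00
R ⊕ ((Q ⊗ S) ⊗ ((Q ⊗ S) → (Q ⊗ R))) = min(1, 0.63 + 0.00) = min(1, 0.63) = 0.63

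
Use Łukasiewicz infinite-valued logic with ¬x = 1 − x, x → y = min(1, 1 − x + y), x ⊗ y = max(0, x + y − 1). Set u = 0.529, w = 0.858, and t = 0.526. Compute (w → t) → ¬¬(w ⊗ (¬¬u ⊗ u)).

0.332

w → t = min(1, 1 − 0.858 + 0.526) = min(1, 0.668) = 0.668
¬u = 1 − 0.529 = 0.471
¬¬u = 1 − 0.471 = 0.529
¬¬u ⊗ u = max(0, 0.529 + 0.529 − 1) = max(0, 0.058) = 0.058
w ⊗ (¬¬u ⊗ u) = max(0, 0.858 + 0.058 − 1) = max(0, -0.084) = 0.000
¬(w ⊗ (¬¬u ⊗ u)) = 1 − 0.000 = 1.000
¬¬(w ⊗ (¬¬u ⊗ u)) = 1 − 1.000 = 0.000
(w → t) → ¬¬(w ⊗ (¬¬u ⊗ u)) = min(1, 1 − 0.668 + 0.000) = min(1, 0.332) = 0.332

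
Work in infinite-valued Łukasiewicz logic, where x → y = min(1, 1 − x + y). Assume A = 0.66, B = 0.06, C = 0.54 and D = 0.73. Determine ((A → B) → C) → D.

0.73

A → B = min(1, 1 − 0.66 + 0.06) = min(1, 0.40) = 0.40
(A → B) → C = min(1, 1 − 0.40 + 0.54) = min(1, 1.14) = 1.00
((A → B) → C) → D = min(1, 1 − 1.00 + 0.73) = min(1, 0.73) = 0.73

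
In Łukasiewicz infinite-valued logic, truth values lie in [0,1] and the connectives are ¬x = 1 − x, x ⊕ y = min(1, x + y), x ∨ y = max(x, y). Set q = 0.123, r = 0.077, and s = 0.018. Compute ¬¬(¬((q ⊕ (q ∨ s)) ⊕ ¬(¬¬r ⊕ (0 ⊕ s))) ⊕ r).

0.077

q ∨ s = max(0.123, 0.018) = 0.123
q ⊕ (q ∨ s) = min(1, 0.123 + 0.123) = min(1, 0.246) = 0.246
¬r = 1 − 0.077 = 0.923
¬¬r = 1 − 0.923 = 0.077
0 ⊕ s = min(1, 0.000 + 0.018) = min(1, 0.018) = 0.018
¬¬r ⊕ (0 ⊕ s) = min(1, 0.077 + 0.018) = min(1, 0.095) = 0.095
¬(¬¬r ⊕ (0 ⊕ s)) = 1 − 0.095 = 0.905
(q ⊕ (q ∨ s)) ⊕ ¬(¬¬r ⊕ (0 ⊕ s)) = min(1, 0.246 + 0.905) = min(1, 1.151) = 1.000
¬((q ⊕ (q ∨ s)) ⊕ ¬(¬¬r ⊕ (0 ⊕ s))) = 1 − 1.000 = 0.000
¬((q ⊕ (q ∨ s)) ⊕ ¬(¬¬r ⊕ (0 ⊕ s))) ⊕ r = min(1, 0.000 + 0.077) = min(1, 0.077) = 0.077
¬(¬((q ⊕ (q ∨ s)) ⊕ ¬(¬¬r ⊕ (0 ⊕ s))) ⊕ r) = 1 − 0.077 = 0.923
¬¬(¬((q ⊕ (q ∨ s)) ⊕ ¬(¬¬r ⊕ (0 ⊕ s))) ⊕ r) = 1 − 0.923 = 0.077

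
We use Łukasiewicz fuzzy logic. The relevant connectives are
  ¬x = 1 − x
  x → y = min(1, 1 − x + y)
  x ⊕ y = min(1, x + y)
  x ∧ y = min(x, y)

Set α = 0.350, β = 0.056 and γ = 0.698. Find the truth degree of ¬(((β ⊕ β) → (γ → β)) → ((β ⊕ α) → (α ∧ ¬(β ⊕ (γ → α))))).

β ⊕ β = min(1, 0.056 + 0.056) = min(1, 0.112) = 0.112
γ → β = min(1, 1 − 0.698 + 0.056) = min(1, 0.358) = 0.358
(β ⊕ β) → (γ → β) = min(1, 1 − 0.112 + 0.358) = min(1, 1.246) = 1.000
β ⊕ α = min(1, 0.056 + 0.350) = min(1, 0.406) = 0.406
γ → α = min(1, 1 − 0.698 + 0.350) = min(1, 0.652) = 0.652
β ⊕ (γ → α) = min(1, 0.056 + 0.652) = min(1, 0.708) = 0.708
¬(β ⊕ (γ → α)) = 1 − 0.708 = 0.292
α ∧ ¬(β ⊕ (γ → α)) = min(0.350, 0.292) = 0.292
(β ⊕ α) → (α ∧ ¬(β ⊕ (γ → α))) = min(1, 1 − 0.406 + 0.292) = min(1, 0.886) = 0.886
((β ⊕ β) → (γ → β)) → ((β ⊕ α) → (α ∧ ¬(β ⊕ (γ → α)))) = min(1, 1 − 1.000 + 0.886) = min(1, 0.886) = 0.886
¬(((β ⊕ β) → (γ → β)) → ((β ⊕ α) → (α ∧ ¬(β ⊕ (γ → α))))) = 1 − 0.886 = 0.114

0.114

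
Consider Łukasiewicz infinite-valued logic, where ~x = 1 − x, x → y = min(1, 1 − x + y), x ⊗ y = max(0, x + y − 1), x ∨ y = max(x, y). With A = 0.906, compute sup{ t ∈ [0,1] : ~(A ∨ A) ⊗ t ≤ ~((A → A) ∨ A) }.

0.906

A ∨ A = max(0.906, 0.906) = 0.906
~(A ∨ A) = 1 − 0.906 = 0.094
So the left factor is ~(A ∨ A) = 0.094.
A → A = min(1, 1 − 0.906 + 0.906) = min(1, 1.000) = 1.000
(A → A) ∨ A = max(1.000, 0.906) = 1.000
~((A → A) ∨ A) = 1 − 1.000 = 0.000
So the right-hand bound is ~((A → A) ∨ A) = 0.000.
The residuum of the Łukasiewicz t-norm gives the supremum: min(1, 1 − 0.094 + 0.000).
1 − 0.094 + 0.000 = 0.906, so t = min(1, 0.906) = 0.906.
Check: 0.094 ⊗ 0.906 = max(0, 0.000) = 0.000 ≤ 0.000.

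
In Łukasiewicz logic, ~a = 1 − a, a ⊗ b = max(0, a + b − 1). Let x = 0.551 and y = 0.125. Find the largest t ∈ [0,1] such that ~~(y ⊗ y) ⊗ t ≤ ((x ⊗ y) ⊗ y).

1.000

y ⊗ y = max(0, 0.125 + 0.125 − 1) = max(0, -0.750) = 0.000
~(y ⊗ y) = 1 − 0.000 = 1.000
~~(y ⊗ y) = 1 − 1.000 = 0.000
So the left factor is ~~(y ⊗ y) = 0.000.
x ⊗ y = max(0, 0.551 + 0.125 − 1) = max(0, -0.324) = 0.000
(x ⊗ y) ⊗ y = max(0, 0.000 + 0.125 − 1) = max(0, -0.875) = 0.000
So the right-hand bound is (x ⊗ y) ⊗ y = 0.000.
The residuum of the Łukasiewicz t-norm gives the supremum: min(1, 1 − 0.000 + 0.000).
1 − 0.000 + 0.000 = 1.000, so t = min(1, 1.000) = 1.000.
Check: 0.000 ⊗ 1.000 = max(0, 0.000) = 0.000 ≤ 0.000.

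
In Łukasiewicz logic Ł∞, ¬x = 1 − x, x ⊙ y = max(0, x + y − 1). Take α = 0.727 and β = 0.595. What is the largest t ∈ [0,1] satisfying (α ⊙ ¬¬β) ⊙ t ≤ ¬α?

¬β = 1 − 0.595 = 0.405
¬¬β = 1 − 0.405 = 0.595
α ⊙ ¬¬β = max(0, 0.727 + 0.595 − 1) = max(0, 0.322) = 0.322
So the left factor is α ⊙ ¬¬β = 0.322.
¬α = 1 − 0.727 = 0.273
So the right-hand bound is ¬α = 0.273.
The residuum of the Łukasiewicz t-norm gives the supremum: min(1, 1 − 0.322 + 0.273).
1 − 0.322 + 0.273 = 0.951, so t = min(1, 0.951) = 0.951.
Check: 0.322 ⊙ 0.951 = max(0, 0.273) = 0.273 ≤ 0.273.

0.951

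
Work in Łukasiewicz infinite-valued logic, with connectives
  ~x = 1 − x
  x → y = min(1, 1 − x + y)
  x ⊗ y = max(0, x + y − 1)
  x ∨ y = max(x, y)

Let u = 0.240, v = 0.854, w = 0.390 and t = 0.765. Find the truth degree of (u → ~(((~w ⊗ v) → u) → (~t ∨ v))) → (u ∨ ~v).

0.480

~w = 1 − 0.390 = 0.610
~w ⊗ v = max(0, 0.610 + 0.854 − 1) = max(0, 0.464) = 0.464
(~w ⊗ v) → u = min(1, 1 − 0.464 + 0.240) = min(1, 0.776) = 0.776
~t = 1 − 0.765 = 0.235
~t ∨ v = max(0.235, 0.854) = 0.854
((~w ⊗ v) → u) → (~t ∨ v) = min(1, 1 − 0.776 + 0.854) = min(1, 1.078) = 1.000
~(((~w ⊗ v) → u) → (~t ∨ v)) = 1 − 1.000 = 0.000
u → ~(((~w ⊗ v) → u) → (~t ∨ v)) = min(1, 1 − 0.240 + 0.000) = min(1, 0.760) = 0.760
~v = 1 − 0.854 = 0.146
u ∨ ~v = max(0.240, 0.146) = 0.240
(u → ~(((~w ⊗ v) → u) → (~t ∨ v))) → (u ∨ ~v) = min(1, 1 − 0.760 + 0.240) = min(1, 0.480) = 0.480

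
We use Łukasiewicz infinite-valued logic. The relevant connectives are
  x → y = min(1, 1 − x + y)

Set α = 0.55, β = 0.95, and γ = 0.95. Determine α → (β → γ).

1.00

β → γ = min(1, 1 − 0.95 + 0.95) = min(1, 1.00) = 1.00
α → (β → γ) = min(1, 1 − 0.55 + 1.00) = min(1, 1.45) = 1.00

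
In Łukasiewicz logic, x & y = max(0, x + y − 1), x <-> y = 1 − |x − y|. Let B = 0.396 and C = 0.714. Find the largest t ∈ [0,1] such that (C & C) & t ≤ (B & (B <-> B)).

C & C = max(0, 0.714 + 0.714 − 1) = max(0, 0.428) = 0.428
So the left factor is C & C = 0.428.
B <-> B = 1 − |0.396 − 0.396| = 1 − 0.000 = 1.000
B & (B <-> B) = max(0, 0.396 + 1.000 − 1) = max(0, 0.396) = 0.396
So the right-hand bound is B & (B <-> B) = 0.396.
The residuum of the Łukasiewicz t-norm gives the supremum: min(1, 1 − 0.428 + 0.396).
1 − 0.428 + 0.396 = 0.968, so t = min(1, 0.968) = 0.968.
Check: 0.428 & 0.968 = max(0, 0.396) = 0.396 ≤ 0.396.

0.968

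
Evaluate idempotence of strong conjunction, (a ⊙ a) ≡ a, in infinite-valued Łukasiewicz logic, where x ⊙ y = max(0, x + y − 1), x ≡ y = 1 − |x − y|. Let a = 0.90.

0.90

a ⊙ a = max(0, 0.90 + 0.90 − 1) = max(0, 0.80) = 0.80
(a ⊙ a) ≡ a = 1 − |0.80 − 0.90| = 1 − 0.10 = 0.90
(The value 0.90 < 1 shows this instance is not satisfied; fails in Ł∞ since a ⊗ a = max(0, 2a−1) ≠ a in general.)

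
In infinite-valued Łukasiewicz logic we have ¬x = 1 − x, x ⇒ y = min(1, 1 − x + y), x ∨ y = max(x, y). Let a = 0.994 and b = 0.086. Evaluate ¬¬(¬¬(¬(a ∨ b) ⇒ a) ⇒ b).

a ∨ b = max(0.994, 0.086) = 0.994
¬(a ∨ b) = 1 − 0.994 = 0.006
¬(a ∨ b) ⇒ a = min(1, 1 − 0.006 + 0.994) = min(1, 1.988) = 1.000
¬(¬(a ∨ b) ⇒ a) = 1 − 1.000 = 0.000
¬¬(¬(a ∨ b) ⇒ a) = 1 − 0.000 = 1.000
¬¬(¬(a ∨ b) ⇒ a) ⇒ b = min(1, 1 − 1.000 + 0.086) = min(1, 0.086) = 0.086
¬(¬¬(¬(a ∨ b) ⇒ a) ⇒ b) = 1 − 0.086 = 0.914
¬¬(¬¬(¬(a ∨ b) ⇒ a) ⇒ b) = 1 − 0.914 = 0.086

0.086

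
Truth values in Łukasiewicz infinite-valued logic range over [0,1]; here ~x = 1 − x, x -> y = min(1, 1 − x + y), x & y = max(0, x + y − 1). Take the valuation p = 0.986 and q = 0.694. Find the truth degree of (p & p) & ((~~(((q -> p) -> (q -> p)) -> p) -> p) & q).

0.666

p & p = max(0, 0.986 + 0.986 − 1) = max(0, 0.972) = 0.972
q -> p = min(1, 1 − 0.694 + 0.986) = min(1, 1.292) = 1.000
(q -> p) -> (q -> p) = min(1, 1 − 1.000 + 1.000) = min(1, 1.000) = 1.000
((q -> p) -> (q -> p)) -> p = min(1, 1 − 1.000 + 0.986) = min(1, 0.986) = 0.986
~(((q -> p) -> (q -> p)) -> p) = 1 − 0.986 = 0.014
~~(((q -> p) -> (q -> p)) -> p) = 1 − 0.014 = 0.986
~~(((q -> p) -> (q -> p)) -> p) -> p = min(1, 1 − 0.986 + 0.986) = min(1, 1.000) = 1.000
(~~(((q -> p) -> (q -> p)) -> p) -> p) & q = max(0, 1.000 + 0.694 − 1) = max(0, 0.694) = 0.694
(p & p) & ((~~(((q -> p) -> (q -> p)) -> p) -> p) & q) = max(0, 0.972 + 0.694 − 1) = max(0, 0.666) = 0.666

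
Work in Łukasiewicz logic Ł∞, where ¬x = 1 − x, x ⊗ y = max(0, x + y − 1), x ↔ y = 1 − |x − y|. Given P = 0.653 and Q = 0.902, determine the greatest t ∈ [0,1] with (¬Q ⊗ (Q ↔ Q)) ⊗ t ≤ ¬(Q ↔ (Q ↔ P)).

¬Q = 1 − 0.902 = 0.098
Q ↔ Q = 1 − |0.902 − 0.902| = 1 − 0.000 = 1.000
¬Q ⊗ (Q ↔ Q) = max(0, 0.098 + 1.000 − 1) = max(0, 0.098) = 0.098
So the left factor is ¬Q ⊗ (Q ↔ Q) = 0.098.
Q ↔ P = 1 − |0.902 − 0.653| = 1 − 0.249 = 0.751
Q ↔ (Q ↔ P) = 1 − |0.902 − 0.751| = 1 − 0.151 = 0.849
¬(Q ↔ (Q ↔ P)) = 1 − 0.849 = 0.151
So the right-hand bound is ¬(Q ↔ (Q ↔ P)) = 0.151.
The residuum of the Łukasiewicz t-norm gives the supremum: min(1, 1 − 0.098 + 0.151).
1 − 0.098 + 0.151 = 1.053, so t = min(1, 1.053) = 1.000.
Check: 0.098 ⊗ 1.000 = max(0, 0.098) = 0.098 ≤ 0.151.

1.000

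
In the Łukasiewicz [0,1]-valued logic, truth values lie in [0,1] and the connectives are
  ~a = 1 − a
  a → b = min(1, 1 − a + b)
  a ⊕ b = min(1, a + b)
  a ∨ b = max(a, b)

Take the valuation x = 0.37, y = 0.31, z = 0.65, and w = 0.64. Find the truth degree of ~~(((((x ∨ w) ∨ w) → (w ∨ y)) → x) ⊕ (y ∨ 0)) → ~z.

0.67

x ∨ w = max(0.37, 0.64) = 0.64
(x ∨ w) ∨ w = max(0.64, 0.64) = 0.64
w ∨ y = max(0.64, 0.31) = 0.64
((x ∨ w) ∨ w) → (w ∨ y) = min(1, 1 − 0.64 + 0.64) = min(1, 1.00) = 1.00
(((x ∨ w) ∨ w) → (w ∨ y)) → x = min(1, 1 − 1.00 + 0.37) = min(1, 0.37) = 0.37
y ∨ 0 = max(0.31, 0.00) = 0.31
((((x ∨ w) ∨ w) → (w ∨ y)) → x) ⊕ (y ∨ 0) = min(1, 0.37 + 0.31) = min(1, 0.68) = 0.68
~(((((x ∨ w) ∨ w) → (w ∨ y)) → x) ⊕ (y ∨ 0)) = 1 − 0.68 = 0.32
~~(((((x ∨ w) ∨ w) → (w ∨ y)) → x) ⊕ (y ∨ 0)) = 1 − 0.32 = 0.68
~z = 1 − 0.65 = 0.35
~~(((((x ∨ w) ∨ w) → (w ∨ y)) → x) ⊕ (y ∨ 0)) → ~z = min(1, 1 − 0.68 + 0.35) = min(1, 0.67) = 0.67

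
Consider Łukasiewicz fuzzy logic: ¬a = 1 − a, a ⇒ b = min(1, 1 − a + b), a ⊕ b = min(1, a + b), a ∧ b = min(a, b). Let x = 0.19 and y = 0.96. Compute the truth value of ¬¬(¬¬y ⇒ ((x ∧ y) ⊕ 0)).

¬y = 1 − 0.96 = 0.04
¬¬y = 1 − 0.04 = 0.96
x ∧ y = min(0.19, 0.96) = 0.19
(x ∧ y) ⊕ 0 = min(1, 0.19 + 0.00) = min(1, 0.19) = 0.19
¬¬y ⇒ ((x ∧ y) ⊕ 0) = min(1, 1 − 0.96 + 0.19) = min(1, 0.23) = 0.23
¬(¬¬y ⇒ ((x ∧ y) ⊕ 0)) = 1 − 0.23 = 0.77
¬¬(¬¬y ⇒ ((x ∧ y) ⊕ 0)) = 1 − 0.77 = 0.23

0.23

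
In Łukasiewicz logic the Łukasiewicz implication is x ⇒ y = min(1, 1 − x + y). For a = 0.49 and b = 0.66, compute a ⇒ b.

a ⇒ b = min(1, 1 − 0.49 + 0.66) = min(1, 1.17) = 1.00
For comparison, the Gödel implication (1 if x ≤ y else y) would give 1.00.

1.00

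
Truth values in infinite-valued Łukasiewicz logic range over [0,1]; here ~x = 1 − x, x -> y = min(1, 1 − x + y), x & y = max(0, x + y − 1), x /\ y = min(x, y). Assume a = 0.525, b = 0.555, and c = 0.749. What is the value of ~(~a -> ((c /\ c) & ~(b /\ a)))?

0.251

~a = 1 − 0.525 = 0.475
c /\ c = min(0.749, 0.749) = 0.749
b /\ a = min(0.555, 0.525) = 0.525
~(b /\ a) = 1 − 0.525 = 0.475
(c /\ c) & ~(b /\ a) = max(0, 0.749 + 0.475 − 1) = max(0, 0.224) = 0.224
~a -> ((c /\ c) & ~(b /\ a)) = min(1, 1 − 0.475 + 0.224) = min(1, 0.749) = 0.749
~(~a -> ((c /\ c) & ~(b /\ a))) = 1 − 0.749 = 0.251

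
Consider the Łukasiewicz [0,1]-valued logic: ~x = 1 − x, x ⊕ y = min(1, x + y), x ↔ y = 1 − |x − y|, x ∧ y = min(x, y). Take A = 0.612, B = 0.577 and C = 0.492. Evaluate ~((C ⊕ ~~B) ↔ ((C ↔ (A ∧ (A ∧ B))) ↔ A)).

0.303

~B = 1 − 0.577 = 0.423
~~B = 1 − 0.423 = 0.577
C ⊕ ~~B = min(1, 0.492 + 0.577) = min(1, 1.069) = 1.000
A ∧ B = min(0.612, 0.577) = 0.577
A ∧ (A ∧ B) = min(0.612, 0.577) = 0.577
C ↔ (A ∧ (A ∧ B)) = 1 − |0.492 − 0.577| = 1 − 0.085 = 0.915
(C ↔ (A ∧ (A ∧ B))) ↔ A = 1 − |0.915 − 0.612| = 1 − 0.303 = 0.697
(C ⊕ ~~B) ↔ ((C ↔ (A ∧ (A ∧ B))) ↔ A) = 1 − |1.000 − 0.697| = 1 − 0.303 = 0.697
~((C ⊕ ~~B) ↔ ((C ↔ (A ∧ (A ∧ B))) ↔ A)) = 1 − 0.697 = 0.303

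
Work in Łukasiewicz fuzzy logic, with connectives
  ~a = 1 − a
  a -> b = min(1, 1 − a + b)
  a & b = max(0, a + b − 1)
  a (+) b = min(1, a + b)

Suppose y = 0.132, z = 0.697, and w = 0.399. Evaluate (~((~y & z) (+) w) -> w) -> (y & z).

~y = 1 − 0.132 = 0.868
~y & z = max(0, 0.868 + 0.697 − 1) = max(0, 0.565) = 0.565
(~y & z) (+) w = min(1, 0.565 + 0.399) = min(1, 0.964) = 0.964
~((~y & z) (+) w) = 1 − 0.964 = 0.036
~((~y & z) (+) w) -> w = min(1, 1 − 0.036 + 0.399) = min(1, 1.363) = 1.000
y & z = max(0, 0.132 + 0.697 − 1) = max(0, -0.171) = 0.000
(~((~y & z) (+) w) -> w) -> (y & z) = min(1, 1 − 1.000 + 0.000) = min(1, 0.000) = 0.000

0.000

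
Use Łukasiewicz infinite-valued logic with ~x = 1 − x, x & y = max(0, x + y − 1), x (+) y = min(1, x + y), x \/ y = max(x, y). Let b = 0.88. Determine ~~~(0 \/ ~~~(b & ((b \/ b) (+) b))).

b \/ b = max(0.88, 0.88) = 0.88
(b \/ b) (+) b = min(1, 0.88 + 0.88) = min(1, 1.76) = 1.00
b & ((b \/ b) (+) b) = max(0, 0.88 + 1.00 − 1) = max(0, 0.88) = 0.88
~(b & ((b \/ b) (+) b)) = 1 − 0.88 = 0.12
~~(b & ((b \/ b) (+) b)) = 1 − 0.12 = 0.88
~~~(b & ((b \/ b) (+) b)) = 1 − 0.88 = 0.12
0 \/ ~~~(b & ((b \/ b) (+) b)) = max(0.00, 0.12) = 0.12
~(0 \/ ~~~(b & ((b \/ b) (+) b))) = 1 − 0.12 = 0.88
~~(0 \/ ~~~(b & ((b \/ b) (+) b))) = 1 − 0.88 = 0.12
~~~(0 \/ ~~~(b & ((b \/ b) (+) b))) = 1 − 0.12 = 0.88

0.88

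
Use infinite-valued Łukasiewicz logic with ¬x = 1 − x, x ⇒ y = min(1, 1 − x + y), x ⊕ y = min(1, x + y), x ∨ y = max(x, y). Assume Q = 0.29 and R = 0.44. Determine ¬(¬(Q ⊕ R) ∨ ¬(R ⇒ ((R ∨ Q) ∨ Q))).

Q ⊕ R = min(1, 0.29 + 0.44) = min(1, 0.73) = 0.73
¬(Q ⊕ R) = 1 − 0.73 = 0.27
R ∨ Q = max(0.44, 0.29) = 0.44
(R ∨ Q) ∨ Q = max(0.44, 0.29) = 0.44
R ⇒ ((R ∨ Q) ∨ Q) = min(1, 1 − 0.44 + 0.44) = min(1, 1.00) = 1.00
¬(R ⇒ ((R ∨ Q) ∨ Q)) = 1 − 1.00 = 0.00
¬(Q ⊕ R) ∨ ¬(R ⇒ ((R ∨ Q) ∨ Q)) = max(0.27, 0.00) = 0.27
¬(¬(Q ⊕ R) ∨ ¬(R ⇒ ((R ∨ Q) ∨ Q))) = 1 − 0.27 = 0.73

0.73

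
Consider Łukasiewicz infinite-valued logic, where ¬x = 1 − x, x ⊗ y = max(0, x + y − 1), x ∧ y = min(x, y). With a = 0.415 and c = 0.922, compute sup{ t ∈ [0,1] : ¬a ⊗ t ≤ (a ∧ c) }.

¬a = 1 − 0.415 = 0.585
So the left factor is ¬a = 0.585.
a ∧ c = min(0.415, 0.922) = 0.415
So the right-hand bound is a ∧ c = 0.415.
The residuum of the Łukasiewicz t-norm gives the supremum: min(1, 1 − 0.585 + 0.415).
1 − 0.585 + 0.415 = 0.830, so t = min(1, 0.830) = 0.830.
Check: 0.585 ⊗ 0.830 = max(0, 0.415) = 0.415 ≤ 0.415.

0.830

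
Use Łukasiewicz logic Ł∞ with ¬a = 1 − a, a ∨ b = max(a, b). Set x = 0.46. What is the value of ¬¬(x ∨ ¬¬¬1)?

0.46

¬1 = 1 − 1.00 = 0.00
¬¬1 = 1 − 0.00 = 1.00
¬¬¬1 = 1 − 1.00 = 0.00
x ∨ ¬¬¬1 = max(0.46, 0.00) = 0.46
¬(x ∨ ¬¬¬1) = 1 − 0.46 = 0.54
¬¬(x ∨ ¬¬¬1) = 1 − 0.54 = 0.46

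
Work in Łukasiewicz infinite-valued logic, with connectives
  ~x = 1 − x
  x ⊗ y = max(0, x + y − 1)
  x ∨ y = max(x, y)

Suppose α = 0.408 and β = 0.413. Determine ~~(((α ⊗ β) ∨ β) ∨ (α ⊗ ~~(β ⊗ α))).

α ⊗ β = max(0, 0.408 + 0.413 − 1) = max(0, -0.179) = 0.000
(α ⊗ β) ∨ β = max(0.000, 0.413) = 0.413
β ⊗ α = max(0, 0.413 + 0.408 − 1) = max(0, -0.179) = 0.000
~(β ⊗ α) = 1 − 0.000 = 1.000
~~(β ⊗ α) = 1 − 1.000 = 0.000
α ⊗ ~~(β ⊗ α) = max(0, 0.408 + 0.000 − 1) = max(0, -0.592) = 0.000
((α ⊗ β) ∨ β) ∨ (α ⊗ ~~(β ⊗ α)) = max(0.413, 0.000) = 0.413
~(((α ⊗ β) ∨ β) ∨ (α ⊗ ~~(β ⊗ α))) = 1 − 0.413 = 0.587
~~(((α ⊗ β) ∨ β) ∨ (α ⊗ ~~(β ⊗ α))) = 1 − 0.587 = 0.413

0.413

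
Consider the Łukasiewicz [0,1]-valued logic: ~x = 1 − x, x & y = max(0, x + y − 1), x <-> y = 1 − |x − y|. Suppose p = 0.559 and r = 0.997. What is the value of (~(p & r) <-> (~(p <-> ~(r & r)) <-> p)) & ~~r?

p & r = max(0, 0.559 + 0.997 − 1) = max(0, 0.556) = 0.556
~(p & r) = 1 − 0.556 = 0.444
r & r = max(0, 0.997 + 0.997 − 1) = max(0, 0.994) = 0.994
~(r & r) = 1 − 0.994 = 0.006
p <-> ~(r & r) = 1 − |0.559 − 0.006| = 1 − 0.553 = 0.447
~(p <-> ~(r & r)) = 1 − 0.447 = 0.553
~(p <-> ~(r & r)) <-> p = 1 − |0.553 − 0.559| = 1 − 0.006 = 0.994
~(p & r) <-> (~(p <-> ~(r & r)) <-> p) = 1 − |0.444 − 0.994| = 1 − 0.550 = 0.450
~r = 1 − 0.997 = 0.003
~~r = 1 − 0.003 = 0.997
(~(p & r) <-> (~(p <-> ~(r & r)) <-> p)) & ~~r = max(0, 0.450 + 0.997 − 1) = max(0, 0.447) = 0.447

0.447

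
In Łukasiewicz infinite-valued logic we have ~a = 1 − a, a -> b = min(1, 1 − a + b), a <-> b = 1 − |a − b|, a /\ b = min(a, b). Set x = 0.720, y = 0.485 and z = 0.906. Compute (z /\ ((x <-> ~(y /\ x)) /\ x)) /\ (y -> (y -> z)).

y /\ x = min(0.485, 0.720) = 0.485
~(y /\ x) = 1 − 0.485 = 0.515
x <-> ~(y /\ x) = 1 − |0.720 − 0.515| = 1 − 0.205 = 0.795
(x <-> ~(y /\ x)) /\ x = min(0.795, 0.720) = 0.720
z /\ ((x <-> ~(y /\ x)) /\ x) = min(0.906, 0.720) = 0.720
y -> z = min(1, 1 − 0.485 + 0.906) = min(1, 1.421) = 1.000
y -> (y -> z) = min(1, 1 − 0.485 + 1.000) = min(1, 1.515) = 1.000
(z /\ ((x <-> ~(y /\ x)) /\ x)) /\ (y -> (y -> z)) = min(0.720, 1.000) = 0.720

0.720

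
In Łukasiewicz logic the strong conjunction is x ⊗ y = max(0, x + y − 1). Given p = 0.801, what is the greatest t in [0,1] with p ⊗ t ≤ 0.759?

The residuum of the Łukasiewicz t-norm gives the supremum: min(1, 1 − 0.801 + 0.759).
1 − 0.801 + 0.759 = 0.958, so t = min(1, 0.958) = 0.958.
Check: 0.801 ⊗ 0.958 = max(0, 0.759) = 0.759 ≤ 0.759.

0.958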